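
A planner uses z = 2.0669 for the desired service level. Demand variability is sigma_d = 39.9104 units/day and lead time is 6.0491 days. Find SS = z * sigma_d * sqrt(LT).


sqrt(LT) = sqrt(6.0491) = 2.4595
SS = 2.0669 * 39.9104 * 2.4595 = 202.8855

202.8855 units


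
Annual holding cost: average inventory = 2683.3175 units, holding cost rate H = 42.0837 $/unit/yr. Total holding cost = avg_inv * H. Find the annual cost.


Cost = 2683.3175 * 42.0837 = 112923.9287

112923.9287 $/yr


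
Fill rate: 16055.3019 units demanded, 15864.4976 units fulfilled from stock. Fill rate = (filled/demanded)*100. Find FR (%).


FR = 15864.4976 / 16055.3019 * 100 = 98.8116

98.8116%


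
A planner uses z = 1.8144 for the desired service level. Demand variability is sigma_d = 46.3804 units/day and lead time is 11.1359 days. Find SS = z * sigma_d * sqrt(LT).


sqrt(LT) = sqrt(11.1359) = 3.3370
SS = 1.8144 * 46.3804 * 3.3370 = 280.8214

280.8214 units


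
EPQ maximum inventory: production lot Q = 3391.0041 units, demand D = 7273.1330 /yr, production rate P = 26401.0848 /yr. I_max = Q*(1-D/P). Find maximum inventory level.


D/P = 0.2755
1 - D/P = 0.7245
I_max = 3391.0041 * 0.7245 = 2456.8295

2456.8295 units


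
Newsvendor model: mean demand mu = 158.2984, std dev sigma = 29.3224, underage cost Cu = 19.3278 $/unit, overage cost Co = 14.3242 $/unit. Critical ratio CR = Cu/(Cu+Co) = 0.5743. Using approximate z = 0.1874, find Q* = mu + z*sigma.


CR = Cu/(Cu+Co) = 19.3278/(19.3278+14.3242) = 0.5743
z = 0.1874
Q* = 158.2984 + 0.1874 * 29.3224 = 163.7934

163.7934 units


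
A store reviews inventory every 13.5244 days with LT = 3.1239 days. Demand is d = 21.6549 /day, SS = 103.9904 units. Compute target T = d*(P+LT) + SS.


P + LT = 16.6483
d*(P+LT) = 21.6549 * 16.6483 = 360.5173
T = 360.5173 + 103.9904 = 464.5077

464.5077 units


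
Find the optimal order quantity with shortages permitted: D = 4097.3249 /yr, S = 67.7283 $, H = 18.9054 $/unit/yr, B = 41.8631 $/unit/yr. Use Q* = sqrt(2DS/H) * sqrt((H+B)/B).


sqrt(2DS/H) = 171.3394
sqrt((H+B)/B) = 1.2048
Q* = 171.3394 * 1.2048 = 206.4339

206.4339 units


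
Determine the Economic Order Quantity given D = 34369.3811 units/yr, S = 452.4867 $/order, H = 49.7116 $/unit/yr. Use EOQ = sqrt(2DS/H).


2*D*S = 2 * 34369.3811 * 452.4867 = 31103375.6700
2*D*S/H = 625676.4150
EOQ = sqrt(625676.4150) = 790.9971

790.9971 units


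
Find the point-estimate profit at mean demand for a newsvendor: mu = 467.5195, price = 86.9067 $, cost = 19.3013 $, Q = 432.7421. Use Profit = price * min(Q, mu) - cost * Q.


Sales at mu = min(432.7421, 467.5195) = 432.7421
Revenue = 86.9067 * 432.7421 = 37608.1879
Total cost = 19.3013 * 432.7421 = 8352.4851
Profit = 37608.1879 - 8352.4851 = 29255.7028

29255.7028 $


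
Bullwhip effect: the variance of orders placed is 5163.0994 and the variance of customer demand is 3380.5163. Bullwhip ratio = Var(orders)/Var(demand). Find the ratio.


BW = 5163.0994 / 3380.5163 = 1.5273

1.5273


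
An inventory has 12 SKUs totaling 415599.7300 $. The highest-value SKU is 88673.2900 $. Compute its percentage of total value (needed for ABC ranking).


Top item = 88673.2900
Total = 415599.7300
Percentage = 88673.2900 / 415599.7300 * 100 = 21.3362

21.3362%


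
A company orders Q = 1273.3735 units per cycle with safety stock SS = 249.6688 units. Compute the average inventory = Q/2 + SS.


Q/2 = 636.6867
Avg = 636.6867 + 249.6688 = 886.3555

886.3555 units


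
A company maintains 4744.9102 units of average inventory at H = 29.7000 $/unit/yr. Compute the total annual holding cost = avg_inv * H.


Cost = 4744.9102 * 29.7000 = 140923.8329

140923.8329 $/yr


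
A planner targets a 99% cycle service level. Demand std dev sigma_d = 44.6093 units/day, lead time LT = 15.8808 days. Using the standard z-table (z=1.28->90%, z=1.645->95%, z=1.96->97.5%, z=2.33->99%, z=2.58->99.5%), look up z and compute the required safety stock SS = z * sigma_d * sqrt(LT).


From the table, SL = 99% corresponds to z = 2.33
sqrt(LT) = sqrt(15.8808) = 3.9851
SS = 2.33 * 44.6093 * 3.9851 = 414.2071

414.2071 units


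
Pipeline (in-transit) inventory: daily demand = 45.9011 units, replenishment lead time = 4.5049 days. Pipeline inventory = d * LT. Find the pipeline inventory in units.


Pipeline = 45.9011 * 4.5049 = 206.7799

206.7799 units


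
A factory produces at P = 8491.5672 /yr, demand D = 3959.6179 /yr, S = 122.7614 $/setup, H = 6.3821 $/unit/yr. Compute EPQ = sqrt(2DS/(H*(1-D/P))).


1 - D/P = 1 - 0.4663 = 0.5337
H*(1-D/P) = 3.4061
2DS = 972176.4737
EPQ = sqrt(285419.9400) = 534.2471

534.2471 units


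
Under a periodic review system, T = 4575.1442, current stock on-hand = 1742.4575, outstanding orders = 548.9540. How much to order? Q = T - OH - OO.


Inventory position = OH + OO = 1742.4575 + 548.9540 = 2291.4115
Q = 4575.1442 - 2291.4115 = 2283.7327

2283.7327 units


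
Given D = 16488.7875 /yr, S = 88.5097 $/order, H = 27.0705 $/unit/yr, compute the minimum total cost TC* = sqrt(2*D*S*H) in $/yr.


2*D*S*H = 79014330.1759
TC* = sqrt(79014330.1759) = 8889.0005

8889.0005 $/yr


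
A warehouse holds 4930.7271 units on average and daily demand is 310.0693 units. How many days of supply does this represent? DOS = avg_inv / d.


DOS = 4930.7271 / 310.0693 = 15.9020

15.9020 days


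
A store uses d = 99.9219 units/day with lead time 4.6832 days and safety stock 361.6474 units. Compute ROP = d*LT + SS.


d*LT = 99.9219 * 4.6832 = 467.9542
ROP = 467.9542 + 361.6474 = 829.6016

829.6016 units


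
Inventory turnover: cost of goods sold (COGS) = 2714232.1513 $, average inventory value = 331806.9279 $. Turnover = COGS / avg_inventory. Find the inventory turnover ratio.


Turnover = 2714232.1513 / 331806.9279 = 8.1802

8.1802


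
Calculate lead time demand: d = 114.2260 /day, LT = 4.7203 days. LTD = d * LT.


LTD = 114.2260 * 4.7203 = 539.1810

539.1810 units


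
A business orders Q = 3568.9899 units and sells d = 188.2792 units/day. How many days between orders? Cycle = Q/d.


Cycle = 3568.9899 / 188.2792 = 18.9558

18.9558 days


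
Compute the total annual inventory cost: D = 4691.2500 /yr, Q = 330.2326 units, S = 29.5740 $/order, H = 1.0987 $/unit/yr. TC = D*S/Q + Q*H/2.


Ordering cost = D*S/Q = 420.1252
Holding cost = Q*H/2 = 181.4133
TC = 420.1252 + 181.4133 = 601.5384

601.5384 $/yr


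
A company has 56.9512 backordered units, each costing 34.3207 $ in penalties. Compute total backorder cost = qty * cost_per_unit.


Total = 56.9512 * 34.3207 = 1954.6050

1954.6050 $


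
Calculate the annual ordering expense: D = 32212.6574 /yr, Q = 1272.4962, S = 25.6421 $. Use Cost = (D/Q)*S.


Number of orders = D/Q = 25.3145
Cost = 25.3145 * 25.6421 = 649.1180

649.1180 $/yr


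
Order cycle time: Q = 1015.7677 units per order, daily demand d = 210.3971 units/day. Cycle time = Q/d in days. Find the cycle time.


Cycle = 1015.7677 / 210.3971 = 4.8279

4.8279 days


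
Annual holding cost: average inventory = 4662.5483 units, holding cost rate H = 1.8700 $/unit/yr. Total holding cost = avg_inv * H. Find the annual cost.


Cost = 4662.5483 * 1.8700 = 8718.9653

8718.9653 $/yr


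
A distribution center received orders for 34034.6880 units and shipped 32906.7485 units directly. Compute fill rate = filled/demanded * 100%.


FR = 32906.7485 / 34034.6880 * 100 = 96.6859

96.6859%


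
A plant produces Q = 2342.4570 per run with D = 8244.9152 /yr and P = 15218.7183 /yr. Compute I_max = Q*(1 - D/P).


D/P = 0.5418
1 - D/P = 0.4582
I_max = 2342.4570 * 0.4582 = 1073.4041

1073.4041 units


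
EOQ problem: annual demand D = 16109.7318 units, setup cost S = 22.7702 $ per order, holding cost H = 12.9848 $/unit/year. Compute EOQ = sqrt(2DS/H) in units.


2*D*S = 2 * 16109.7318 * 22.7702 = 733643.6301
2*D*S/H = 56500.1871
EOQ = sqrt(56500.1871) = 237.6977

237.6977 units


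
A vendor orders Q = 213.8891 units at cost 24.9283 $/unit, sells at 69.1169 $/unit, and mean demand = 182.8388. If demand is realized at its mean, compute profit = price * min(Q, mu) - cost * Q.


Sales at mu = min(213.8891, 182.8388) = 182.8388
Revenue = 69.1169 * 182.8388 = 12637.2511
Total cost = 24.9283 * 213.8891 = 5331.8917
Profit = 12637.2511 - 5331.8917 = 7305.3594

7305.3594 $


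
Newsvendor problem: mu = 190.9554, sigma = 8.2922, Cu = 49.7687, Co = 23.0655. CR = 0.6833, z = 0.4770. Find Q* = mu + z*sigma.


CR = Cu/(Cu+Co) = 49.7687/(49.7687+23.0655) = 0.6833
z = 0.4770
Q* = 190.9554 + 0.4770 * 8.2922 = 194.9108

194.9108 units


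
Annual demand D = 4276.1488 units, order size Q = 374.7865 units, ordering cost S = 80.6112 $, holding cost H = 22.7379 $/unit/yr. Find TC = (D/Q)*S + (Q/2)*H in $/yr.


Ordering cost = D*S/Q = 919.7383
Holding cost = Q*H/2 = 4260.9290
TC = 919.7383 + 4260.9290 = 5180.6672

5180.6672 $/yr


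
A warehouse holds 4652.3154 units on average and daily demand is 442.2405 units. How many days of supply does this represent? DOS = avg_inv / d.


DOS = 4652.3154 / 442.2405 = 10.5199

10.5199 days


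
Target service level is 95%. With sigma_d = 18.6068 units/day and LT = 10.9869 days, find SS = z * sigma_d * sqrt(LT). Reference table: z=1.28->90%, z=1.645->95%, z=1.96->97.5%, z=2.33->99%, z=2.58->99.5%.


From the table, SL = 95% corresponds to z = 1.645
sqrt(LT) = sqrt(10.9869) = 3.3146
SS = 1.645 * 18.6068 * 3.3146 = 101.4554

101.4554 units


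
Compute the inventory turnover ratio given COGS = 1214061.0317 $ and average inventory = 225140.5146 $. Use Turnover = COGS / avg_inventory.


Turnover = 1214061.0317 / 225140.5146 = 5.3925

5.3925


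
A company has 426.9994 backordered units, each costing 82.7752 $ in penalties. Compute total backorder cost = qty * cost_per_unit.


Total = 426.9994 * 82.7752 = 35344.9607

35344.9607 $


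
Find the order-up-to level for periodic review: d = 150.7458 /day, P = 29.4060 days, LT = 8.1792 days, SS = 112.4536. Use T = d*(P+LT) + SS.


P + LT = 37.5852
d*(P+LT) = 150.7458 * 37.5852 = 5665.8110
T = 5665.8110 + 112.4536 = 5778.2646

5778.2646 units


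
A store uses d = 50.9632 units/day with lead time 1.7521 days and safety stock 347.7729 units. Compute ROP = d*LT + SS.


d*LT = 50.9632 * 1.7521 = 89.2926
ROP = 89.2926 + 347.7729 = 437.0655

437.0655 units


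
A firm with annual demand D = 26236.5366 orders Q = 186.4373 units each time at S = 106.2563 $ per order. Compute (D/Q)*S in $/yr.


Number of orders = D/Q = 140.7258
Cost = 140.7258 * 106.2563 = 14953.0019

14953.0019 $/yr


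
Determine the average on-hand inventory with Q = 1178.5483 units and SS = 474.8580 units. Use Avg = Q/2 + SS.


Q/2 = 589.2741
Avg = 589.2741 + 474.8580 = 1064.1321

1064.1321 units


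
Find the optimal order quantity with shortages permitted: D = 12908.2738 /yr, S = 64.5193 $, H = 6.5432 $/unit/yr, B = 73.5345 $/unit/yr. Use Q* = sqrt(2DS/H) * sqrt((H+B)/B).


sqrt(2DS/H) = 504.5437
sqrt((H+B)/B) = 1.0435
Q* = 504.5437 * 1.0435 = 526.5129

526.5129 units


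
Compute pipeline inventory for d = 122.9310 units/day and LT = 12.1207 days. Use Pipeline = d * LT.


Pipeline = 122.9310 * 12.1207 = 1490.0098

1490.0098 units


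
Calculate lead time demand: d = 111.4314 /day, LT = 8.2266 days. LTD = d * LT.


LTD = 111.4314 * 8.2266 = 916.7016

916.7016 units


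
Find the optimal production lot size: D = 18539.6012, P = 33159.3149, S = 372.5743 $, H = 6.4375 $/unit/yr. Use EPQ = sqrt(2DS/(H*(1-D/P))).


1 - D/P = 1 - 0.5591 = 0.4409
H*(1-D/P) = 2.8382
2DS = 13814757.8787
EPQ = sqrt(4867351.5739) = 2206.2075

2206.2075 units


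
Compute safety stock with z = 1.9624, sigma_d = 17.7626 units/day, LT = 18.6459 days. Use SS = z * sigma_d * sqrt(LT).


sqrt(LT) = sqrt(18.6459) = 4.3181
SS = 1.9624 * 17.7626 * 4.3181 = 150.5171

150.5171 units


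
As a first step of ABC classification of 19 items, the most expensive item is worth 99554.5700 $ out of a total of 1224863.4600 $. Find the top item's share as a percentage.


Top item = 99554.5700
Total = 1224863.4600
Percentage = 99554.5700 / 1224863.4600 * 100 = 8.1278

8.1278%


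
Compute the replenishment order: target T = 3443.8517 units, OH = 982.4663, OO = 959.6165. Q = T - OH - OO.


Inventory position = OH + OO = 982.4663 + 959.6165 = 1942.0828
Q = 3443.8517 - 1942.0828 = 1501.7689

1501.7689 units


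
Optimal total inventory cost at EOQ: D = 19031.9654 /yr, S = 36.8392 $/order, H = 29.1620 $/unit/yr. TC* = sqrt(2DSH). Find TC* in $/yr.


2*D*S*H = 40892261.6773
TC* = sqrt(40892261.6773) = 6394.7058

6394.7058 $/yr


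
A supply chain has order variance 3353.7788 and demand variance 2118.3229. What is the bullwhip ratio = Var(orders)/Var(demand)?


BW = 3353.7788 / 2118.3229 = 1.5832

1.5832


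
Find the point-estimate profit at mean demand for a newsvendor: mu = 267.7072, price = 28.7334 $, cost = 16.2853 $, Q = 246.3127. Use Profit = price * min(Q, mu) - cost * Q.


Sales at mu = min(246.3127, 267.7072) = 246.3127
Revenue = 28.7334 * 246.3127 = 7077.4013
Total cost = 16.2853 * 246.3127 = 4011.2762
Profit = 7077.4013 - 4011.2762 = 3066.1251

3066.1251 $


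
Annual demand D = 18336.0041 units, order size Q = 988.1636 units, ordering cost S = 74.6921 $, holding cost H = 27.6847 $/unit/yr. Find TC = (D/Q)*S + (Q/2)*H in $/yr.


Ordering cost = D*S/Q = 1385.9594
Holding cost = Q*H/2 = 13678.5064
TC = 1385.9594 + 13678.5064 = 15064.4658

15064.4658 $/yr


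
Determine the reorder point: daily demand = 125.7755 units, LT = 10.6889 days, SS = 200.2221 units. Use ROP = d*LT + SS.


d*LT = 125.7755 * 10.6889 = 1344.4017
ROP = 1344.4017 + 200.2221 = 1544.6238

1544.6238 units


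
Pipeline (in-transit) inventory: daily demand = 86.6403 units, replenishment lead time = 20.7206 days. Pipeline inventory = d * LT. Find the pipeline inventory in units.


Pipeline = 86.6403 * 20.7206 = 1795.2390

1795.2390 units


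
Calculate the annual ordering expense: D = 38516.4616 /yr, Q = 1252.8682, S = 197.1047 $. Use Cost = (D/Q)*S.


Number of orders = D/Q = 30.7426
Cost = 30.7426 * 197.1047 = 6059.5166

6059.5166 $/yr


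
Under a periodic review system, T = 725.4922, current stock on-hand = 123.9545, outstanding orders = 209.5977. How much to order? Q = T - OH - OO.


Inventory position = OH + OO = 123.9545 + 209.5977 = 333.5522
Q = 725.4922 - 333.5522 = 391.9400

391.9400 units


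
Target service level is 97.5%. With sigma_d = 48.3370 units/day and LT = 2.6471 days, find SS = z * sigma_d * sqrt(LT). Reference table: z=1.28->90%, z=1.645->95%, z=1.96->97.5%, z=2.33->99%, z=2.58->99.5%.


From the table, SL = 97.5% corresponds to z = 1.96
sqrt(LT) = sqrt(2.6471) = 1.6270
SS = 1.96 * 48.3370 * 1.6270 = 154.1420

154.1420 units


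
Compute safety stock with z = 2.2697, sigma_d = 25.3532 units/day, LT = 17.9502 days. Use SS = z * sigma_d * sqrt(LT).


sqrt(LT) = sqrt(17.9502) = 4.2368
SS = 2.2697 * 25.3532 * 4.2368 = 243.8012

243.8012 units


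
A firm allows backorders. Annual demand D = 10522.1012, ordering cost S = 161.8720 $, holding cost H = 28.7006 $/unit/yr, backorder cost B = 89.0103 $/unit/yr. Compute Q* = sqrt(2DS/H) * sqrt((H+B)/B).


sqrt(2DS/H) = 344.5138
sqrt((H+B)/B) = 1.1500
Q* = 344.5138 * 1.1500 = 396.1821

396.1821 units


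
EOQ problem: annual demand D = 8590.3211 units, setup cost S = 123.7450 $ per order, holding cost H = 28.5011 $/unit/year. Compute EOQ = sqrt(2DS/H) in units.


2*D*S = 2 * 8590.3211 * 123.7450 = 2126018.5690
2*D*S/H = 74594.2637
EOQ = sqrt(74594.2637) = 273.1195

273.1195 units


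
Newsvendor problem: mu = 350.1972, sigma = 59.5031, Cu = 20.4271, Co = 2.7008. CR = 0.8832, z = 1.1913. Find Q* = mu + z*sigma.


CR = Cu/(Cu+Co) = 20.4271/(20.4271+2.7008) = 0.8832
z = 1.1913
Q* = 350.1972 + 1.1913 * 59.5031 = 421.0832

421.0832 units


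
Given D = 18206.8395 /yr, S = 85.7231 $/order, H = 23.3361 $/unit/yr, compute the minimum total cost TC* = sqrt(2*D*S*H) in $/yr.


2*D*S*H = 72843483.2118
TC* = sqrt(72843483.2118) = 8534.8394

8534.8394 $/yr


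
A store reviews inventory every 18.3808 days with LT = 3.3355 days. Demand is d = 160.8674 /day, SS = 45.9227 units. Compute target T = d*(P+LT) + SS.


P + LT = 21.7163
d*(P+LT) = 160.8674 * 21.7163 = 3493.4447
T = 3493.4447 + 45.9227 = 3539.3674

3539.3674 units


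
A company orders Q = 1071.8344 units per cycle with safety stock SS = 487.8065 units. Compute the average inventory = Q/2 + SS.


Q/2 = 535.9172
Avg = 535.9172 + 487.8065 = 1023.7237

1023.7237 units


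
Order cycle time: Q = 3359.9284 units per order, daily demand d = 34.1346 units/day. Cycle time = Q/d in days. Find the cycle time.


Cycle = 3359.9284 / 34.1346 = 98.4317

98.4317 days


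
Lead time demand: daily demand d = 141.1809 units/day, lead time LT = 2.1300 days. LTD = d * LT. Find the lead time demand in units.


LTD = 141.1809 * 2.1300 = 300.7153

300.7153 units


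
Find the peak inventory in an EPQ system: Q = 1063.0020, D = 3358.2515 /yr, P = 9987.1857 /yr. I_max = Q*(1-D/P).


D/P = 0.3363
1 - D/P = 0.6637
I_max = 1063.0020 * 0.6637 = 705.5612

705.5612 units


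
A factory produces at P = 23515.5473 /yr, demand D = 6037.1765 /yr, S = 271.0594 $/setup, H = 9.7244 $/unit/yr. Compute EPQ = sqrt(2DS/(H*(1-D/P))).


1 - D/P = 1 - 0.2567 = 0.7433
H*(1-D/P) = 7.2278
2DS = 3272866.8796
EPQ = sqrt(452813.8156) = 672.9144

672.9144 units


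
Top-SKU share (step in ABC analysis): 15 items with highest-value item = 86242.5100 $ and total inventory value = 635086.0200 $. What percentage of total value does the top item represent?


Top item = 86242.5100
Total = 635086.0200
Percentage = 86242.5100 / 635086.0200 * 100 = 13.5797

13.5797%


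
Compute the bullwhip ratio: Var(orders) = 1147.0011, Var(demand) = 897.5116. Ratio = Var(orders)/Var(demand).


BW = 1147.0011 / 897.5116 = 1.2780

1.2780


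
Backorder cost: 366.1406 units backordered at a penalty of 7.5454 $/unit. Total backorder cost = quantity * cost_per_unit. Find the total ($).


Total = 366.1406 * 7.5454 = 2762.6773

2762.6773 $


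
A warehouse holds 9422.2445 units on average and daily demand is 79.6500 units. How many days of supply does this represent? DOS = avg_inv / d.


DOS = 9422.2445 / 79.6500 = 118.2956

118.2956 days


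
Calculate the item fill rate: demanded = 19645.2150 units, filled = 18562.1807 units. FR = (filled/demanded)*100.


FR = 18562.1807 / 19645.2150 * 100 = 94.4870

94.4870%


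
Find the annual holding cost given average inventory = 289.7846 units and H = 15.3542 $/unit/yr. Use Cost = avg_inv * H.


Cost = 289.7846 * 15.3542 = 4449.4107

4449.4107 $/yr


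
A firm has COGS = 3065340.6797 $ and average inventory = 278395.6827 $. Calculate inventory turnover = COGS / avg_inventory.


Turnover = 3065340.6797 / 278395.6827 = 11.0107

11.0107


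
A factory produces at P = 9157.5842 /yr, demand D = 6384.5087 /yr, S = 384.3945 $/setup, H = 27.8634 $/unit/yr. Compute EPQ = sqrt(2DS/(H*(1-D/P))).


1 - D/P = 1 - 0.6972 = 0.3028
H*(1-D/P) = 8.4375
2DS = 4908340.0590
EPQ = sqrt(581727.7226) = 762.7108

762.7108 units


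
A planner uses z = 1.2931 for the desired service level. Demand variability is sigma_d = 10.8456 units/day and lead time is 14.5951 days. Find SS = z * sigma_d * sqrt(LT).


sqrt(LT) = sqrt(14.5951) = 3.8204
SS = 1.2931 * 10.8456 * 3.8204 = 53.5783

53.5783 units


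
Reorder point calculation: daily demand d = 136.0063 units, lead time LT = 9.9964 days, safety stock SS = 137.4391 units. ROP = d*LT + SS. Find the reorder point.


d*LT = 136.0063 * 9.9964 = 1359.5734
ROP = 1359.5734 + 137.4391 = 1497.0125

1497.0125 units


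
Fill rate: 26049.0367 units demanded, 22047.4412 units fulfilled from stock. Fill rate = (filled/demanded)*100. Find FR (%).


FR = 22047.4412 / 26049.0367 * 100 = 84.6382

84.6382%


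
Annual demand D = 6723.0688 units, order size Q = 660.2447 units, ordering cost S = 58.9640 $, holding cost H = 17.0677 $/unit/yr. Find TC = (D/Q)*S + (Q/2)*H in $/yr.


Ordering cost = D*S/Q = 600.4123
Holding cost = Q*H/2 = 5634.4292
TC = 600.4123 + 5634.4292 = 6234.8415

6234.8415 $/yr


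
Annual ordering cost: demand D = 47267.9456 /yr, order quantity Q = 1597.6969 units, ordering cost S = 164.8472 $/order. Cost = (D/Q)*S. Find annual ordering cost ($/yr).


Number of orders = D/Q = 29.5851
Cost = 29.5851 * 164.8472 = 4877.0130

4877.0130 $/yr


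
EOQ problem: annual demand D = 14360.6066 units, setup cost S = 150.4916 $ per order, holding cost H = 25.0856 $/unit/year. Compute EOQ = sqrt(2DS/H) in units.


2*D*S = 2 * 14360.6066 * 150.4916 = 4322301.3284
2*D*S/H = 172302.0908
EOQ = sqrt(172302.0908) = 415.0929

415.0929 units


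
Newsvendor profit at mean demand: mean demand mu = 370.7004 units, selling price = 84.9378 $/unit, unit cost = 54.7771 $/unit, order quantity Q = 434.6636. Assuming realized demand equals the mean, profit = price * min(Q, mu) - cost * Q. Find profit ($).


Sales at mu = min(434.6636, 370.7004) = 370.7004
Revenue = 84.9378 * 370.7004 = 31486.4764
Total cost = 54.7771 * 434.6636 = 23809.6115
Profit = 31486.4764 - 23809.6115 = 7676.8650

7676.8650 $


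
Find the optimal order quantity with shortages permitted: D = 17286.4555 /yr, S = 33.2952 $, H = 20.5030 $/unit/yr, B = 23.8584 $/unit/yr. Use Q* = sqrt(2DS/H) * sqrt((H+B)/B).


sqrt(2DS/H) = 236.9464
sqrt((H+B)/B) = 1.3636
Q* = 236.9464 * 1.3636 = 323.0963

323.0963 units


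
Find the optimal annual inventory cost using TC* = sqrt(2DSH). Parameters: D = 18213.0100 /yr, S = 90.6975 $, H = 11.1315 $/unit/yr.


2*D*S*H = 36775681.4252
TC* = sqrt(36775681.4252) = 6064.2956

6064.2956 $/yr


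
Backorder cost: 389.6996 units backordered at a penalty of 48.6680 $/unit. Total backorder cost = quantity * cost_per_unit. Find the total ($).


Total = 389.6996 * 48.6680 = 18965.9001

18965.9001 $


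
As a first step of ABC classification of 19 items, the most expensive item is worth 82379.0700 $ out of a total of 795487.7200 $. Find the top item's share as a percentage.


Top item = 82379.0700
Total = 795487.7200
Percentage = 82379.0700 / 795487.7200 * 100 = 10.3558

10.3558%


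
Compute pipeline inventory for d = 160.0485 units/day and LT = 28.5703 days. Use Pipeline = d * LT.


Pipeline = 160.0485 * 28.5703 = 4572.6337

4572.6337 units


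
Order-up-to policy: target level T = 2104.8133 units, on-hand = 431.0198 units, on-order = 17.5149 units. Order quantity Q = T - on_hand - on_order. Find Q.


Inventory position = OH + OO = 431.0198 + 17.5149 = 448.5347
Q = 2104.8133 - 448.5347 = 1656.2786

1656.2786 units


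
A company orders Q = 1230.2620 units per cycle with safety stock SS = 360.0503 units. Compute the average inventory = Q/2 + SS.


Q/2 = 615.1310
Avg = 615.1310 + 360.0503 = 975.1813

975.1813 units


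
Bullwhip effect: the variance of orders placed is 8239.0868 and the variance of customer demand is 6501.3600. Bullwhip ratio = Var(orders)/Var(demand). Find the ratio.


BW = 8239.0868 / 6501.3600 = 1.2673

1.2673


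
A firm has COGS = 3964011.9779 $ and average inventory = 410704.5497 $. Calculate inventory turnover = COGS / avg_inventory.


Turnover = 3964011.9779 / 410704.5497 = 9.6517

9.6517


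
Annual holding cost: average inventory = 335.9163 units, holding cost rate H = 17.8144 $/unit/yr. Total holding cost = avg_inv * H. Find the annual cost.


Cost = 335.9163 * 17.8144 = 5984.1473

5984.1473 $/yr


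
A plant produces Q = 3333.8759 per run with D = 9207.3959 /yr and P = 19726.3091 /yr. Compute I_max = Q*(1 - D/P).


D/P = 0.4668
1 - D/P = 0.5332
I_max = 3333.8759 * 0.5332 = 1777.7655

1777.7655 units


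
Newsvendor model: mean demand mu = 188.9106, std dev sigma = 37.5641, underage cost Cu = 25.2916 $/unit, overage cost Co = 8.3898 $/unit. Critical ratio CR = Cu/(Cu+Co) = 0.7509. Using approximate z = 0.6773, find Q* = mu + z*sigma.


CR = Cu/(Cu+Co) = 25.2916/(25.2916+8.3898) = 0.7509
z = 0.6773
Q* = 188.9106 + 0.6773 * 37.5641 = 214.3528

214.3528 units


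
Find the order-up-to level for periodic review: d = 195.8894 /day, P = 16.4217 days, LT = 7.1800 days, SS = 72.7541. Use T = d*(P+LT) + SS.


P + LT = 23.6017
d*(P+LT) = 195.8894 * 23.6017 = 4623.3229
T = 4623.3229 + 72.7541 = 4696.0770

4696.0770 units


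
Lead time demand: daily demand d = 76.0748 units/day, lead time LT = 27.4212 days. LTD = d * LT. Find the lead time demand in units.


LTD = 76.0748 * 27.4212 = 2086.0623

2086.0623 units


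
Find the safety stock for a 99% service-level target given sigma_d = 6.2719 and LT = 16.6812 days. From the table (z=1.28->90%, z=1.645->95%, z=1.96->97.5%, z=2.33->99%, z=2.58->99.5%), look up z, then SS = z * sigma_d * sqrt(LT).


From the table, SL = 99% corresponds to z = 2.33
sqrt(LT) = sqrt(16.6812) = 4.0843
SS = 2.33 * 6.2719 * 4.0843 = 59.6855

59.6855 units


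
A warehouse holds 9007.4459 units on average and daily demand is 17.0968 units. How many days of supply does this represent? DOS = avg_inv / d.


DOS = 9007.4459 / 17.0968 = 526.8498

526.8498 days


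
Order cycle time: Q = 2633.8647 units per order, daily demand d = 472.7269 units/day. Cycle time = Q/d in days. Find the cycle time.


Cycle = 2633.8647 / 472.7269 = 5.5716

5.5716 days


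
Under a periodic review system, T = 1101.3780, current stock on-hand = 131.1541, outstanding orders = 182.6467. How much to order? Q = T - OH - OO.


Inventory position = OH + OO = 131.1541 + 182.6467 = 313.8008
Q = 1101.3780 - 313.8008 = 787.5772

787.5772 units


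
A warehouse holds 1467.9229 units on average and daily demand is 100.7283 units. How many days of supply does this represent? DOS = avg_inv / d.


DOS = 1467.9229 / 100.7283 = 14.5731

14.5731 days


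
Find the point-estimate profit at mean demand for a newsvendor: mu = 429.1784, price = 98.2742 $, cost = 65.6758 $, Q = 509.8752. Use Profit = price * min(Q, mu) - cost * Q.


Sales at mu = min(509.8752, 429.1784) = 429.1784
Revenue = 98.2742 * 429.1784 = 42177.1639
Total cost = 65.6758 * 509.8752 = 33486.4617
Profit = 42177.1639 - 33486.4617 = 8690.7023

8690.7023 $


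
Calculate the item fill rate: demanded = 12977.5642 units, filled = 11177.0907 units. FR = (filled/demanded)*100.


FR = 11177.0907 / 12977.5642 * 100 = 86.1263

86.1263%


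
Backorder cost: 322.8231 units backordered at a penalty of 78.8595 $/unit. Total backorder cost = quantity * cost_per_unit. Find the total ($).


Total = 322.8231 * 78.8595 = 25457.6683

25457.6683 $


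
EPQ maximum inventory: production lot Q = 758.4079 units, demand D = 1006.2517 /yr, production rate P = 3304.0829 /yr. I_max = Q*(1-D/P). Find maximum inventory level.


D/P = 0.3045
1 - D/P = 0.6955
I_max = 758.4079 * 0.6955 = 527.4363

527.4363 units


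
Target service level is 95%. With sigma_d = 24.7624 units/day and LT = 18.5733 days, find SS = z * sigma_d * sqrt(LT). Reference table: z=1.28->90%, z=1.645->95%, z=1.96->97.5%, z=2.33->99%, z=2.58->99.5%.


From the table, SL = 95% corresponds to z = 1.645
sqrt(LT) = sqrt(18.5733) = 4.3097
SS = 1.645 * 24.7624 * 4.3097 = 175.5509

175.5509 units


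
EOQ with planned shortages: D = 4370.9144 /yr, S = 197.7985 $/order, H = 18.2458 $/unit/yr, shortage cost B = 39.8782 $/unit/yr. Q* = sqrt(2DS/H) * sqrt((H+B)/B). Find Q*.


sqrt(2DS/H) = 307.8444
sqrt((H+B)/B) = 1.2073
Q* = 307.8444 * 1.2073 = 371.6560

371.6560 units


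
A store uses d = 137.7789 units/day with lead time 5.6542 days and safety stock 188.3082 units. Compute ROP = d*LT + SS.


d*LT = 137.7789 * 5.6542 = 779.0295
ROP = 779.0295 + 188.3082 = 967.3377

967.3377 units


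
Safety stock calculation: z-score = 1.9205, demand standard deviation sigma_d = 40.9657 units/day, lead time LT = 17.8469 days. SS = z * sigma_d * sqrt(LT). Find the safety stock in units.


sqrt(LT) = sqrt(17.8469) = 4.2246
SS = 1.9205 * 40.9657 * 4.2246 = 332.3656

332.3656 units


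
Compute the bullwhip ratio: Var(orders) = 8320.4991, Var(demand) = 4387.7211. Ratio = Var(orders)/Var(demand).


BW = 8320.4991 / 4387.7211 = 1.8963

1.8963


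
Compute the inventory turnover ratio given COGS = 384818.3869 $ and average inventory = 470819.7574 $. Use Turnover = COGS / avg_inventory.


Turnover = 384818.3869 / 470819.7574 = 0.8173

0.8173


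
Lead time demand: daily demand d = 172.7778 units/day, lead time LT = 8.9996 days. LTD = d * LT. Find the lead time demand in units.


LTD = 172.7778 * 8.9996 = 1554.9311

1554.9311 units


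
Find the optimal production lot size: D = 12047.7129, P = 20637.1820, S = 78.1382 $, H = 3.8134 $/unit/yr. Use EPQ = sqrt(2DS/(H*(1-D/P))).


1 - D/P = 1 - 0.5838 = 0.4162
H*(1-D/P) = 1.5872
2DS = 1882773.2002
EPQ = sqrt(1186232.2259) = 1089.1429

1089.1429 units


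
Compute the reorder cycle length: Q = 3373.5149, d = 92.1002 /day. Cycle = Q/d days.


Cycle = 3373.5149 / 92.1002 = 36.6287

36.6287 days


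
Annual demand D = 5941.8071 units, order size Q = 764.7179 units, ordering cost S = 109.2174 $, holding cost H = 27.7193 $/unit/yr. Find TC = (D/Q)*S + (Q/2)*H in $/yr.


Ordering cost = D*S/Q = 848.6119
Holding cost = Q*H/2 = 10598.7224
TC = 848.6119 + 10598.7224 = 11447.3344

11447.3344 $/yr


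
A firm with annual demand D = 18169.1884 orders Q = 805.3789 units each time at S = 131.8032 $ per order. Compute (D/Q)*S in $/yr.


Number of orders = D/Q = 22.5598
Cost = 22.5598 * 131.8032 = 2973.4541

2973.4541 $/yr


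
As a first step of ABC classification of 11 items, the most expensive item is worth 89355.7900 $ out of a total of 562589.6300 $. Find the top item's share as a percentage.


Top item = 89355.7900
Total = 562589.6300
Percentage = 89355.7900 / 562589.6300 * 100 = 15.8829

15.8829%


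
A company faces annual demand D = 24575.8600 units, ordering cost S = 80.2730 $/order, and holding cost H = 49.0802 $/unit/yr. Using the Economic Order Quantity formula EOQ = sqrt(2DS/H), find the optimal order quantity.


2*D*S = 2 * 24575.8600 * 80.2730 = 3945556.0196
2*D*S/H = 80389.9744
EOQ = sqrt(80389.9744) = 283.5313

283.5313 units


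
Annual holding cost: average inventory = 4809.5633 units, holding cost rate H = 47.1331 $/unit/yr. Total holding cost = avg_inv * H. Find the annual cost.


Cost = 4809.5633 * 47.1331 = 226689.6280

226689.6280 $/yr


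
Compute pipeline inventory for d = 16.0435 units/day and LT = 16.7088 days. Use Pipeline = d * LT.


Pipeline = 16.0435 * 16.7088 = 268.0676

268.0676 units


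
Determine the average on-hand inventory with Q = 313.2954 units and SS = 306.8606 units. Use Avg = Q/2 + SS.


Q/2 = 156.6477
Avg = 156.6477 + 306.8606 = 463.5083

463.5083 units


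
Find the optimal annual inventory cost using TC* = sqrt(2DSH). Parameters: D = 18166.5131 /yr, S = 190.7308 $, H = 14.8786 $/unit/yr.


2*D*S*H = 103106126.2868
TC* = sqrt(103106126.2868) = 10154.1187

10154.1187 $/yr


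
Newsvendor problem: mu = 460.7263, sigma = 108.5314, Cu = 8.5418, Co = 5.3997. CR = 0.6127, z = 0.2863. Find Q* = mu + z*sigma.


CR = Cu/(Cu+Co) = 8.5418/(8.5418+5.3997) = 0.6127
z = 0.2863
Q* = 460.7263 + 0.2863 * 108.5314 = 491.7988

491.7988 units


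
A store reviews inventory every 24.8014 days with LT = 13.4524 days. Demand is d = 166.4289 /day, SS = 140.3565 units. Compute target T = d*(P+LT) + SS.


P + LT = 38.2538
d*(P+LT) = 166.4289 * 38.2538 = 6366.5379
T = 6366.5379 + 140.3565 = 6506.8944

6506.8944 units


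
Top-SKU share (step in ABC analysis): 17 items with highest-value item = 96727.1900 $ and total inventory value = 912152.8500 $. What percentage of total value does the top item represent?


Top item = 96727.1900
Total = 912152.8500
Percentage = 96727.1900 / 912152.8500 * 100 = 10.6043

10.6043%


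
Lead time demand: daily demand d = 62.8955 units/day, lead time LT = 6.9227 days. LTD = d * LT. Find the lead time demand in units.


LTD = 62.8955 * 6.9227 = 435.4067

435.4067 units


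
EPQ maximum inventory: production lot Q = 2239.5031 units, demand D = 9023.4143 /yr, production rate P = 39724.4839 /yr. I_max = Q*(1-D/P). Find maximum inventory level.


D/P = 0.2271
1 - D/P = 0.7729
I_max = 2239.5031 * 0.7729 = 1730.8001

1730.8001 units


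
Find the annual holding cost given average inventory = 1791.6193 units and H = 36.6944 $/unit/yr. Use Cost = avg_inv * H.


Cost = 1791.6193 * 36.6944 = 65742.3952

65742.3952 $/yr


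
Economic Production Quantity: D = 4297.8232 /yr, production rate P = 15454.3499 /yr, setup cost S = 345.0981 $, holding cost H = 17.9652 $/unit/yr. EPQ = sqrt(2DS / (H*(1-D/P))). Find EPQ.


1 - D/P = 1 - 0.2781 = 0.7219
H*(1-D/P) = 12.9691
2DS = 2966341.2409
EPQ = sqrt(228723.4984) = 478.2505

478.2505 units


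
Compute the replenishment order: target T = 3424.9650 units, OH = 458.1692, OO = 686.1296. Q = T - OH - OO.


Inventory position = OH + OO = 458.1692 + 686.1296 = 1144.2988
Q = 3424.9650 - 1144.2988 = 2280.6662

2280.6662 units


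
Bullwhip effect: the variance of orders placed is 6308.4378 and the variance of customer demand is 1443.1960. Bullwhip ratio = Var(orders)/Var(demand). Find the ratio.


BW = 6308.4378 / 1443.1960 = 4.3712

4.3712


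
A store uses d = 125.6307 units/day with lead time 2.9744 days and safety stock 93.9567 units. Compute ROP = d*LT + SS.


d*LT = 125.6307 * 2.9744 = 373.6760
ROP = 373.6760 + 93.9567 = 467.6327

467.6327 units


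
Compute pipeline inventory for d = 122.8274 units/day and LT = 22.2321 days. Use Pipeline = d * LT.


Pipeline = 122.8274 * 22.2321 = 2730.7110

2730.7110 units


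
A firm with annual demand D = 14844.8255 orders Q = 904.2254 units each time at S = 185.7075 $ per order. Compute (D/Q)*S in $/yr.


Number of orders = D/Q = 16.4172
Cost = 16.4172 * 185.7075 = 3048.7923

3048.7923 $/yr


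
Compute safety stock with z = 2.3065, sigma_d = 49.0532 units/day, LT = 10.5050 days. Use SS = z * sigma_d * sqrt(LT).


sqrt(LT) = sqrt(10.5050) = 3.2411
SS = 2.3065 * 49.0532 * 3.2411 = 366.7067

366.7067 units


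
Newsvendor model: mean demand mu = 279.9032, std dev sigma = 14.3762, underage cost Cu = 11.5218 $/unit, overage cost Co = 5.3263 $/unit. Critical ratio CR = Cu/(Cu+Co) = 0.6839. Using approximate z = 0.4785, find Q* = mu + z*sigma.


CR = Cu/(Cu+Co) = 11.5218/(11.5218+5.3263) = 0.6839
z = 0.4785
Q* = 279.9032 + 0.4785 * 14.3762 = 286.7822

286.7822 units


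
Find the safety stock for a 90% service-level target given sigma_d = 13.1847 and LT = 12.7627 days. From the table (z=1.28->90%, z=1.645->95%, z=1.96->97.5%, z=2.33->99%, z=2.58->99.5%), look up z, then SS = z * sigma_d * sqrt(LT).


From the table, SL = 90% corresponds to z = 1.28
sqrt(LT) = sqrt(12.7627) = 3.5725
SS = 1.28 * 13.1847 * 3.5725 = 60.2909

60.2909 units


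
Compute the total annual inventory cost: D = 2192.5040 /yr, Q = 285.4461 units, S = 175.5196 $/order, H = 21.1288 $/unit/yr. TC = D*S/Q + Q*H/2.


Ordering cost = D*S/Q = 1348.1614
Holding cost = Q*H/2 = 3015.5668
TC = 1348.1614 + 3015.5668 = 4363.7282

4363.7282 $/yr


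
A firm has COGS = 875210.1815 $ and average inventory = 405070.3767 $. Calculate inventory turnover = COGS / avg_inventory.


Turnover = 875210.1815 / 405070.3767 = 2.1606

2.1606


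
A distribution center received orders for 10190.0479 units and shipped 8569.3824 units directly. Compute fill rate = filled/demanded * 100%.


FR = 8569.3824 / 10190.0479 * 100 = 84.0956

84.0956%


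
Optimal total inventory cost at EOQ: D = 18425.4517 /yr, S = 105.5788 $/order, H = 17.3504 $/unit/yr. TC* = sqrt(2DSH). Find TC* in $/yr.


2*D*S*H = 67504752.9437
TC* = sqrt(67504752.9437) = 8216.1276

8216.1276 $/yr


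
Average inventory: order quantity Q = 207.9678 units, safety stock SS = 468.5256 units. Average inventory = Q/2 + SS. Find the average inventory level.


Q/2 = 103.9839
Avg = 103.9839 + 468.5256 = 572.5095

572.5095 units


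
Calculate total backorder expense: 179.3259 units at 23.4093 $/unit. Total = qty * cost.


Total = 179.3259 * 23.4093 = 4197.8938

4197.8938 $


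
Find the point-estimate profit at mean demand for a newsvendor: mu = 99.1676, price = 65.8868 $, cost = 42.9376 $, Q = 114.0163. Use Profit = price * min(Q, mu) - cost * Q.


Sales at mu = min(114.0163, 99.1676) = 99.1676
Revenue = 65.8868 * 99.1676 = 6533.8358
Total cost = 42.9376 * 114.0163 = 4895.5863
Profit = 6533.8358 - 4895.5863 = 1638.2495

1638.2495 $


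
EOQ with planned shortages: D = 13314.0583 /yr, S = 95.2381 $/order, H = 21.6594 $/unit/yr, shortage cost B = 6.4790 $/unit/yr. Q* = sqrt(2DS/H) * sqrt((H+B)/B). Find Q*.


sqrt(2DS/H) = 342.1782
sqrt((H+B)/B) = 2.0840
Q* = 342.1782 * 2.0840 = 713.0961

713.0961 units


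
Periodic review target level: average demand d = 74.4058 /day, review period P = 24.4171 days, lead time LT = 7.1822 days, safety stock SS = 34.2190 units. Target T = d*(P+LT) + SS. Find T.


P + LT = 31.5993
d*(P+LT) = 74.4058 * 31.5993 = 2351.1712
T = 2351.1712 + 34.2190 = 2385.3902

2385.3902 units


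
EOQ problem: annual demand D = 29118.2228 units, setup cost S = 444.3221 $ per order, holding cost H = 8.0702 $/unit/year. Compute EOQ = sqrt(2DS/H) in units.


2*D*S = 2 * 29118.2228 * 444.3221 = 25875739.8055
2*D*S/H = 3206331.9132
EOQ = sqrt(3206331.9132) = 1790.6233

1790.6233 units


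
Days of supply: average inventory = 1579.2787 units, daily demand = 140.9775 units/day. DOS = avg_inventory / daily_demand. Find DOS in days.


DOS = 1579.2787 / 140.9775 = 11.2023

11.2023 days


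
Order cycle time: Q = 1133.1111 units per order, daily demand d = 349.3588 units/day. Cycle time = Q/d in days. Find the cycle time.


Cycle = 1133.1111 / 349.3588 = 3.2434

3.2434 days


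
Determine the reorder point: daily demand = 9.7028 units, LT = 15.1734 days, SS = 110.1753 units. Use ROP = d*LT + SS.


d*LT = 9.7028 * 15.1734 = 147.2245
ROP = 147.2245 + 110.1753 = 257.3998

257.3998 units


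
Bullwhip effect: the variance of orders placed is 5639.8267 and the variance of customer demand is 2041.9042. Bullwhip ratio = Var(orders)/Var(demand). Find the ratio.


BW = 5639.8267 / 2041.9042 = 2.7620

2.7620


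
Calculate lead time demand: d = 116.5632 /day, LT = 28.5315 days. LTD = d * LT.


LTD = 116.5632 * 28.5315 = 3325.7229

3325.7229 units


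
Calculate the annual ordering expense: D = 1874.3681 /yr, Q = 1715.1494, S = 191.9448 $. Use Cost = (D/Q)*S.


Number of orders = D/Q = 1.0928
Cost = 1.0928 * 191.9448 = 209.7632

209.7632 $/yr


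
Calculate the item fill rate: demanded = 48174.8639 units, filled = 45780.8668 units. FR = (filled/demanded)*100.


FR = 45780.8668 / 48174.8639 * 100 = 95.0306

95.0306%


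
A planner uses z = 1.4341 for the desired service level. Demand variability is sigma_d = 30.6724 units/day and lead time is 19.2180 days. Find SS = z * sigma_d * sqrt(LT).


sqrt(LT) = sqrt(19.2180) = 4.3838
SS = 1.4341 * 30.6724 * 4.3838 = 192.8330

192.8330 units


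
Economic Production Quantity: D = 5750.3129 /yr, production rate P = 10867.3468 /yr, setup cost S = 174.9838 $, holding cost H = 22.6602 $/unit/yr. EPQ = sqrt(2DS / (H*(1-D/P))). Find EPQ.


1 - D/P = 1 - 0.5291 = 0.4709
H*(1-D/P) = 10.6699
2DS = 2012423.2049
EPQ = sqrt(188608.3042) = 434.2906

434.2906 units


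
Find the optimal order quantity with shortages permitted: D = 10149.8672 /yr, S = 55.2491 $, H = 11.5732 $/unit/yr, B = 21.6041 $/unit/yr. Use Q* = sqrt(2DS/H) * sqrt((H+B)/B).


sqrt(2DS/H) = 311.3014
sqrt((H+B)/B) = 1.2392
Q* = 311.3014 * 1.2392 = 385.7745

385.7745 units
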